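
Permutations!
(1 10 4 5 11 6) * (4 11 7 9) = (1 10 11 6)(4 5 7 9) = [0, 10, 2, 3, 5, 7, 1, 9, 8, 4, 11, 6]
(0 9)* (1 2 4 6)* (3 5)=(0 9)(1 2 4 6)(3 5)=[9, 2, 4, 5, 6, 3, 1, 7, 8, 0]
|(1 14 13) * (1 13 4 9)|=4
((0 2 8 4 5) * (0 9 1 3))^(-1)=((0 2 8 4 5 9 1 3))^(-1)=(0 3 1 9 5 4 8 2)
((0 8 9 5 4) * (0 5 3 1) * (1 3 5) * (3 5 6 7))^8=(0 1 4 5 3 7 6 9 8)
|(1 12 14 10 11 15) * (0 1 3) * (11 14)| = |(0 1 12 11 15 3)(10 14)| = 6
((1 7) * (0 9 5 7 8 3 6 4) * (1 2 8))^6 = (0 3 7)(2 9 6)(4 8 5)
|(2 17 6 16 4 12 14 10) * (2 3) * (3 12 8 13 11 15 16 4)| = 30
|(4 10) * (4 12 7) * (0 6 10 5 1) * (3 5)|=9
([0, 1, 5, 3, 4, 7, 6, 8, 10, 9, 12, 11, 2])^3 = (2 8)(5 10)(7 12)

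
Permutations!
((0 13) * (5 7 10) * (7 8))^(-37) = (0 13)(5 10 7 8)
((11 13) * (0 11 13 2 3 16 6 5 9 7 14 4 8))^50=((0 11 2 3 16 6 5 9 7 14 4 8))^50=(0 2 16 5 7 4)(3 6 9 14 8 11)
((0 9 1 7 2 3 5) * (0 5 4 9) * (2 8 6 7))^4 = (1 9 4 3 2)(6 7 8)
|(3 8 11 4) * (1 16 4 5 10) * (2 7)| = 8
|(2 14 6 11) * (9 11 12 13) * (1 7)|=|(1 7)(2 14 6 12 13 9 11)|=14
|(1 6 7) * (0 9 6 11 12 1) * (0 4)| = 15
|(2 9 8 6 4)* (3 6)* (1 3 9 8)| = 7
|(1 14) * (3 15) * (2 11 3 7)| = 10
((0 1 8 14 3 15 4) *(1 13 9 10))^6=(0 14 9 15 1)(3 10 4 8 13)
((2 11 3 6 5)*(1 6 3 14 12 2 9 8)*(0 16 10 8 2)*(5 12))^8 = (0 16 10 8 1 6 12)(2 5 11 9 14)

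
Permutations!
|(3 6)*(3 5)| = 3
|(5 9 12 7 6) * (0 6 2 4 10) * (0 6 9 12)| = 14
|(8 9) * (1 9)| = |(1 9 8)| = 3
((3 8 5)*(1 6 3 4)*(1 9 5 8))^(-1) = ((1 6 3)(4 9 5))^(-1) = (1 3 6)(4 5 9)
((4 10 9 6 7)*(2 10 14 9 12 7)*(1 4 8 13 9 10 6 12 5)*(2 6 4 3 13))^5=((1 3 13 9 12 7 8 2 4 14 10 5))^5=(1 7 10 9 4 3 8 5 12 14 13 2)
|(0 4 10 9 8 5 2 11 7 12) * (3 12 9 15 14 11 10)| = |(0 4 3 12)(2 10 15 14 11 7 9 8 5)| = 36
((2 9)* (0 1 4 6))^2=(9)(0 4)(1 6)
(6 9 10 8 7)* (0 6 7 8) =(0 6 9 10) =[6, 1, 2, 3, 4, 5, 9, 7, 8, 10, 0]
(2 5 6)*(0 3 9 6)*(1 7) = (0 3 9 6 2 5)(1 7) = [3, 7, 5, 9, 4, 0, 2, 1, 8, 6]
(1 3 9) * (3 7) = (1 7 3 9) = [0, 7, 2, 9, 4, 5, 6, 3, 8, 1]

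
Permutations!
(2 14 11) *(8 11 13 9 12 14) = (2 8 11)(9 12 14 13) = [0, 1, 8, 3, 4, 5, 6, 7, 11, 12, 10, 2, 14, 9, 13]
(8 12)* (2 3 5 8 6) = (2 3 5 8 12 6) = [0, 1, 3, 5, 4, 8, 2, 7, 12, 9, 10, 11, 6]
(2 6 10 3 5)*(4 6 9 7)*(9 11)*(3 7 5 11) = (2 3 11 9 5)(4 6 10 7) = [0, 1, 3, 11, 6, 2, 10, 4, 8, 5, 7, 9]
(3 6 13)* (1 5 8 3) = (1 5 8 3 6 13) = [0, 5, 2, 6, 4, 8, 13, 7, 3, 9, 10, 11, 12, 1]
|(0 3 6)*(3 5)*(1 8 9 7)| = 4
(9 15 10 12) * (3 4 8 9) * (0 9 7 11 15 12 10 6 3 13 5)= (0 9 12 13 5)(3 4 8 7 11 15 6)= [9, 1, 2, 4, 8, 0, 3, 11, 7, 12, 10, 15, 13, 5, 14, 6]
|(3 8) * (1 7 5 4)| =4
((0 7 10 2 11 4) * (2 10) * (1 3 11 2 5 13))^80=(13)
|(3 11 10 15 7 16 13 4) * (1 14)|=8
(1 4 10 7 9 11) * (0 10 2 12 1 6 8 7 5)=[10, 4, 12, 3, 2, 0, 8, 9, 7, 11, 5, 6, 1]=(0 10 5)(1 4 2 12)(6 8 7 9 11)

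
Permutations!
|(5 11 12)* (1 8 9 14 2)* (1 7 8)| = 15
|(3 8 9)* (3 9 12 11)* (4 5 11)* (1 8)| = 7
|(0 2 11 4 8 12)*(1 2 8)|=12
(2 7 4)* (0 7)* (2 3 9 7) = (0 2)(3 9 7 4) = [2, 1, 0, 9, 3, 5, 6, 4, 8, 7]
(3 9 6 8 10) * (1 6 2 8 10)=(1 6 10 3 9 2 8)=[0, 6, 8, 9, 4, 5, 10, 7, 1, 2, 3]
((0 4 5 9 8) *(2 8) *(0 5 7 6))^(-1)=((0 4 7 6)(2 8 5 9))^(-1)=(0 6 7 4)(2 9 5 8)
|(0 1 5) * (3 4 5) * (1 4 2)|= 3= |(0 4 5)(1 3 2)|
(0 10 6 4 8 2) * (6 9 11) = [10, 1, 0, 3, 8, 5, 4, 7, 2, 11, 9, 6] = (0 10 9 11 6 4 8 2)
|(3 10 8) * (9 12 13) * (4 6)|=|(3 10 8)(4 6)(9 12 13)|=6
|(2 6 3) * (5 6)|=4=|(2 5 6 3)|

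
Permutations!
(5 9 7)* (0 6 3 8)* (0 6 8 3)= (0 8 6)(5 9 7)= [8, 1, 2, 3, 4, 9, 0, 5, 6, 7]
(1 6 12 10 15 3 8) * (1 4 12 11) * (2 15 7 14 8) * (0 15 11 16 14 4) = (0 15 3 2 11 1 6 16 14 8)(4 12 10 7) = [15, 6, 11, 2, 12, 5, 16, 4, 0, 9, 7, 1, 10, 13, 8, 3, 14]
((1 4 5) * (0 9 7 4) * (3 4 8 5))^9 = (0 8)(1 7)(3 4)(5 9)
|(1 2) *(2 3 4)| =|(1 3 4 2)| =4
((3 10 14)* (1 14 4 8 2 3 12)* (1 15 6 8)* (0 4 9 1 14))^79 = (0 2 14 10 15 1 8 4 3 12 9 6)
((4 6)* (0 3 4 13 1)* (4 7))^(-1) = ((0 3 7 4 6 13 1))^(-1) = (0 1 13 6 4 7 3)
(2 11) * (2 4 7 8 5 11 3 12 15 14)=(2 3 12 15 14)(4 7 8 5 11)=[0, 1, 3, 12, 7, 11, 6, 8, 5, 9, 10, 4, 15, 13, 2, 14]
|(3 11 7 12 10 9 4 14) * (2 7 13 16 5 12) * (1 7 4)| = 13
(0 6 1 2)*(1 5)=(0 6 5 1 2)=[6, 2, 0, 3, 4, 1, 5]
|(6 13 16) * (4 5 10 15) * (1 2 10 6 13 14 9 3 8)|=|(1 2 10 15 4 5 6 14 9 3 8)(13 16)|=22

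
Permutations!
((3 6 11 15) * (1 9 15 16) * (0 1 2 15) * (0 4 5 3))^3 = ((0 1 9 4 5 3 6 11 16 2 15))^3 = (0 4 6 2 1 5 11 15 9 3 16)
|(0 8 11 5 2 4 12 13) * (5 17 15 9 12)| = 24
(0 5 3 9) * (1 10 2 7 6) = [5, 10, 7, 9, 4, 3, 1, 6, 8, 0, 2] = (0 5 3 9)(1 10 2 7 6)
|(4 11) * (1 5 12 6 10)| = |(1 5 12 6 10)(4 11)| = 10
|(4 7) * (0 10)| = 2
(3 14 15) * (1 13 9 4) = [0, 13, 2, 14, 1, 5, 6, 7, 8, 4, 10, 11, 12, 9, 15, 3] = (1 13 9 4)(3 14 15)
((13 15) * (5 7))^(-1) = ((5 7)(13 15))^(-1) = (5 7)(13 15)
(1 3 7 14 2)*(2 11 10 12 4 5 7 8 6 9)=(1 3 8 6 9 2)(4 5 7 14 11 10 12)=[0, 3, 1, 8, 5, 7, 9, 14, 6, 2, 12, 10, 4, 13, 11]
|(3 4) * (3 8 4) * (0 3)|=2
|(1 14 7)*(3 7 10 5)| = 6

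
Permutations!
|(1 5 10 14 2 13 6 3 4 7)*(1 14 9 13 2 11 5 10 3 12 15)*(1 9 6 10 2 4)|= 24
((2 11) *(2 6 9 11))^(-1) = (6 11 9)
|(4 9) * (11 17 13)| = 6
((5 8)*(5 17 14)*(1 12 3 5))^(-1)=(1 14 17 8 5 3 12)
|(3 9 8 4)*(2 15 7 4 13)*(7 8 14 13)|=|(2 15 8 7 4 3 9 14 13)|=9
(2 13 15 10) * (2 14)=[0, 1, 13, 3, 4, 5, 6, 7, 8, 9, 14, 11, 12, 15, 2, 10]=(2 13 15 10 14)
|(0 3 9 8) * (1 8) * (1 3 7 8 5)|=|(0 7 8)(1 5)(3 9)|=6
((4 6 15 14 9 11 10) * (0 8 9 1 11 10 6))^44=(0 4 10 9 8)(1 14 15 6 11)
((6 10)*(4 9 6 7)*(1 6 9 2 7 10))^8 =(10)(2 4 7)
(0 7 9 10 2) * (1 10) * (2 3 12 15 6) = [7, 10, 0, 12, 4, 5, 2, 9, 8, 1, 3, 11, 15, 13, 14, 6] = (0 7 9 1 10 3 12 15 6 2)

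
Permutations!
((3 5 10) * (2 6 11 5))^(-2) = ((2 6 11 5 10 3))^(-2) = (2 10 11)(3 5 6)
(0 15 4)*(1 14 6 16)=(0 15 4)(1 14 6 16)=[15, 14, 2, 3, 0, 5, 16, 7, 8, 9, 10, 11, 12, 13, 6, 4, 1]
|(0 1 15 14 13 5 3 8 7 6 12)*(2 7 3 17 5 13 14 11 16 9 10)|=|(0 1 15 11 16 9 10 2 7 6 12)(3 8)(5 17)|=22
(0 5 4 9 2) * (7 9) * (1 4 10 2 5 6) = (0 6 1 4 7 9 5 10 2) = [6, 4, 0, 3, 7, 10, 1, 9, 8, 5, 2]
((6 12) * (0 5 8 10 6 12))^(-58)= (12)(0 8 6 5 10)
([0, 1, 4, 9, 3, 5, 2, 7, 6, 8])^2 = (2 3 8)(4 9 6)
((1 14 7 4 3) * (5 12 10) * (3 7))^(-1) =((1 14 3)(4 7)(5 12 10))^(-1) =(1 3 14)(4 7)(5 10 12)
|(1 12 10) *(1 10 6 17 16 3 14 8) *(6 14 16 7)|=|(1 12 14 8)(3 16)(6 17 7)|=12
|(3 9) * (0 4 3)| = |(0 4 3 9)| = 4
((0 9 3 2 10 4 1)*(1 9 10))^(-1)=(0 1 2 3 9 4 10)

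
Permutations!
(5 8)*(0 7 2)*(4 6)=(0 7 2)(4 6)(5 8)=[7, 1, 0, 3, 6, 8, 4, 2, 5]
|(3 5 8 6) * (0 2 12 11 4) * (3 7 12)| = |(0 2 3 5 8 6 7 12 11 4)| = 10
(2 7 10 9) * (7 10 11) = (2 10 9)(7 11) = [0, 1, 10, 3, 4, 5, 6, 11, 8, 2, 9, 7]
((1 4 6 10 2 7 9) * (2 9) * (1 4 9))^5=(10)(2 7)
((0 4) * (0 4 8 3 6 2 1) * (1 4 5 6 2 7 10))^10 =(10) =((0 8 3 2 4 5 6 7 10 1))^10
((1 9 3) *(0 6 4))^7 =((0 6 4)(1 9 3))^7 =(0 6 4)(1 9 3)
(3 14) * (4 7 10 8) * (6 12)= (3 14)(4 7 10 8)(6 12)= [0, 1, 2, 14, 7, 5, 12, 10, 4, 9, 8, 11, 6, 13, 3]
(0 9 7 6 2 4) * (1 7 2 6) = (0 9 2 4)(1 7) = [9, 7, 4, 3, 0, 5, 6, 1, 8, 2]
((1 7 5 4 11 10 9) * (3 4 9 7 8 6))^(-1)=(1 9 5 7 10 11 4 3 6 8)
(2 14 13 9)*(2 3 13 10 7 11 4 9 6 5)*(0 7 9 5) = (0 7 11 4 5 2 14 10 9 3 13 6) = [7, 1, 14, 13, 5, 2, 0, 11, 8, 3, 9, 4, 12, 6, 10]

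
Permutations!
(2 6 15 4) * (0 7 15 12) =(0 7 15 4 2 6 12) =[7, 1, 6, 3, 2, 5, 12, 15, 8, 9, 10, 11, 0, 13, 14, 4]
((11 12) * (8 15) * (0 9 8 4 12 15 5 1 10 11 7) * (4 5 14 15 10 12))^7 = ((0 9 8 14 15 5 1 12 7)(10 11))^7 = (0 12 5 14 9 7 1 15 8)(10 11)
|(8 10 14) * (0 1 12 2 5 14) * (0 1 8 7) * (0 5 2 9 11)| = |(0 8 10 1 12 9 11)(5 14 7)| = 21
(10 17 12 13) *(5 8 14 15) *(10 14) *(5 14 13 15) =[0, 1, 2, 3, 4, 8, 6, 7, 10, 9, 17, 11, 15, 13, 5, 14, 16, 12] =(5 8 10 17 12 15 14)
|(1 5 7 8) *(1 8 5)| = |(8)(5 7)| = 2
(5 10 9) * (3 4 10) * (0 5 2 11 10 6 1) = (0 5 3 4 6 1)(2 11 10 9) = [5, 0, 11, 4, 6, 3, 1, 7, 8, 2, 9, 10]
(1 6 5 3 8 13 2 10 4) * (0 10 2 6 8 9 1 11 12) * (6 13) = [10, 8, 2, 9, 11, 3, 5, 7, 6, 1, 4, 12, 0, 13] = (13)(0 10 4 11 12)(1 8 6 5 3 9)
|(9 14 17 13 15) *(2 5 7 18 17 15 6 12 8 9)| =12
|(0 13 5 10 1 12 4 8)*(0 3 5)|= 14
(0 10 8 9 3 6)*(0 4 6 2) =[10, 1, 0, 2, 6, 5, 4, 7, 9, 3, 8] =(0 10 8 9 3 2)(4 6)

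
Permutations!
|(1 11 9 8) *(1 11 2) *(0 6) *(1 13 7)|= |(0 6)(1 2 13 7)(8 11 9)|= 12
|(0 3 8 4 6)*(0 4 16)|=4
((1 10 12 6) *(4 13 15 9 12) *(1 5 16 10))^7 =((4 13 15 9 12 6 5 16 10))^7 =(4 16 6 9 13 10 5 12 15)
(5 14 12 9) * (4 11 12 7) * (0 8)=(0 8)(4 11 12 9 5 14 7)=[8, 1, 2, 3, 11, 14, 6, 4, 0, 5, 10, 12, 9, 13, 7]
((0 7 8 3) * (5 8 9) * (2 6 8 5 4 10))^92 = (0 9 10 6 3 7 4 2 8)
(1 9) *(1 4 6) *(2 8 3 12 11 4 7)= (1 9 7 2 8 3 12 11 4 6)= [0, 9, 8, 12, 6, 5, 1, 2, 3, 7, 10, 4, 11]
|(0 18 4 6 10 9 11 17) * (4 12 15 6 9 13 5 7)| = |(0 18 12 15 6 10 13 5 7 4 9 11 17)| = 13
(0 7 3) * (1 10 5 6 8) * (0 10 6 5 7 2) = (0 2)(1 6 8)(3 10 7) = [2, 6, 0, 10, 4, 5, 8, 3, 1, 9, 7]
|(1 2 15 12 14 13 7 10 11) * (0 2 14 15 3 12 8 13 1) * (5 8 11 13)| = |(0 2 3 12 15 11)(1 14)(5 8)(7 10 13)| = 6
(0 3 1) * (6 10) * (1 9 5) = [3, 0, 2, 9, 4, 1, 10, 7, 8, 5, 6] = (0 3 9 5 1)(6 10)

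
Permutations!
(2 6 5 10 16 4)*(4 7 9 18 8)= (2 6 5 10 16 7 9 18 8 4)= [0, 1, 6, 3, 2, 10, 5, 9, 4, 18, 16, 11, 12, 13, 14, 15, 7, 17, 8]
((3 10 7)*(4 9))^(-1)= (3 7 10)(4 9)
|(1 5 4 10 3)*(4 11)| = 6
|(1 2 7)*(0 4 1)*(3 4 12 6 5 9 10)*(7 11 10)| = 6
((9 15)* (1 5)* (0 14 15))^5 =(0 14 15 9)(1 5)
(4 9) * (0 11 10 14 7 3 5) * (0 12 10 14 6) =(0 11 14 7 3 5 12 10 6)(4 9) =[11, 1, 2, 5, 9, 12, 0, 3, 8, 4, 6, 14, 10, 13, 7]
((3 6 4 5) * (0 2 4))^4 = (0 3 4)(2 6 5)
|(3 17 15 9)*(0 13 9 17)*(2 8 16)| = 12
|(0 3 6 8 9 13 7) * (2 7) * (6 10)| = |(0 3 10 6 8 9 13 2 7)| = 9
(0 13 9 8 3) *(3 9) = (0 13 3)(8 9) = [13, 1, 2, 0, 4, 5, 6, 7, 9, 8, 10, 11, 12, 3]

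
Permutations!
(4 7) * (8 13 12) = [0, 1, 2, 3, 7, 5, 6, 4, 13, 9, 10, 11, 8, 12] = (4 7)(8 13 12)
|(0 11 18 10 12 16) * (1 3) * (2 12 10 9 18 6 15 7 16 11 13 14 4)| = 22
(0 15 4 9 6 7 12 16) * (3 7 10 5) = [15, 1, 2, 7, 9, 3, 10, 12, 8, 6, 5, 11, 16, 13, 14, 4, 0] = (0 15 4 9 6 10 5 3 7 12 16)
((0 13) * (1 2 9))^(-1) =(0 13)(1 9 2)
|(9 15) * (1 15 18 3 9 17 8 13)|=|(1 15 17 8 13)(3 9 18)|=15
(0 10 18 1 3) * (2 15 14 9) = (0 10 18 1 3)(2 15 14 9) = [10, 3, 15, 0, 4, 5, 6, 7, 8, 2, 18, 11, 12, 13, 9, 14, 16, 17, 1]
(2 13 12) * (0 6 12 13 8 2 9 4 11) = (13)(0 6 12 9 4 11)(2 8) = [6, 1, 8, 3, 11, 5, 12, 7, 2, 4, 10, 0, 9, 13]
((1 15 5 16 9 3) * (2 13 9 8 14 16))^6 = ((1 15 5 2 13 9 3)(8 14 16))^6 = (16)(1 3 9 13 2 5 15)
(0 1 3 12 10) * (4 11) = (0 1 3 12 10)(4 11) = [1, 3, 2, 12, 11, 5, 6, 7, 8, 9, 0, 4, 10]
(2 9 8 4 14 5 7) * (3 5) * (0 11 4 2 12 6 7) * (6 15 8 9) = (0 11 4 14 3 5)(2 6 7 12 15 8) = [11, 1, 6, 5, 14, 0, 7, 12, 2, 9, 10, 4, 15, 13, 3, 8]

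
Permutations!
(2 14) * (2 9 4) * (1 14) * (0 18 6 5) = (0 18 6 5)(1 14 9 4 2) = [18, 14, 1, 3, 2, 0, 5, 7, 8, 4, 10, 11, 12, 13, 9, 15, 16, 17, 6]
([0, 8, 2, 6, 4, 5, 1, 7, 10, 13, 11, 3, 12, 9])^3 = (1 11)(3 8)(6 10)(9 13)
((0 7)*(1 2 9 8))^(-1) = (0 7)(1 8 9 2)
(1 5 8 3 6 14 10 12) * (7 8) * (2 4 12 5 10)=(1 10 5 7 8 3 6 14 2 4 12)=[0, 10, 4, 6, 12, 7, 14, 8, 3, 9, 5, 11, 1, 13, 2]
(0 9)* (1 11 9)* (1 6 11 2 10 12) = (0 6 11 9)(1 2 10 12) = [6, 2, 10, 3, 4, 5, 11, 7, 8, 0, 12, 9, 1]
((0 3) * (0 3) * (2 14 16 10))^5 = (2 14 16 10)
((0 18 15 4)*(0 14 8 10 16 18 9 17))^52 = ((0 9 17)(4 14 8 10 16 18 15))^52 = (0 9 17)(4 10 15 8 18 14 16)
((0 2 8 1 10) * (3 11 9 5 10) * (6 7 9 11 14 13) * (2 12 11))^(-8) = (0 3 5 8 7 11 13)(1 9 2 6 12 14 10)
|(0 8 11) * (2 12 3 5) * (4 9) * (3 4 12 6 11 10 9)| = |(0 8 10 9 12 4 3 5 2 6 11)| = 11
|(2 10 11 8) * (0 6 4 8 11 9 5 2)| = |(11)(0 6 4 8)(2 10 9 5)| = 4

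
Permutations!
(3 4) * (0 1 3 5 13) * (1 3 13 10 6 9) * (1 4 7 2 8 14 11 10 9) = (0 3 7 2 8 14 11 10 6 1 13)(4 5 9) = [3, 13, 8, 7, 5, 9, 1, 2, 14, 4, 6, 10, 12, 0, 11]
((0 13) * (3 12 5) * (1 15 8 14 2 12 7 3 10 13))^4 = ((0 1 15 8 14 2 12 5 10 13)(3 7))^4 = (0 14 10 15 12)(1 2 13 8 5)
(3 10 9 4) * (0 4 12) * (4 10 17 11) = (0 10 9 12)(3 17 11 4) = [10, 1, 2, 17, 3, 5, 6, 7, 8, 12, 9, 4, 0, 13, 14, 15, 16, 11]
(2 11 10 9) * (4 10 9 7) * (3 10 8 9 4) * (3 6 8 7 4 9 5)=[0, 1, 11, 10, 7, 3, 8, 6, 5, 2, 4, 9]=(2 11 9)(3 10 4 7 6 8 5)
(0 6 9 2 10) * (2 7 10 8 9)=[6, 1, 8, 3, 4, 5, 2, 10, 9, 7, 0]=(0 6 2 8 9 7 10)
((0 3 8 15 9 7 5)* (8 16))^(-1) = ((0 3 16 8 15 9 7 5))^(-1) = (0 5 7 9 15 8 16 3)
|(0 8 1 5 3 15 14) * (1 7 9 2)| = |(0 8 7 9 2 1 5 3 15 14)| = 10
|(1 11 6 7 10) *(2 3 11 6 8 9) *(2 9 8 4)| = 4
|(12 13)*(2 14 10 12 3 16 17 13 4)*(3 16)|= |(2 14 10 12 4)(13 16 17)|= 15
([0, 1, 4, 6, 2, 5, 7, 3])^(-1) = (2 4)(3 7 6)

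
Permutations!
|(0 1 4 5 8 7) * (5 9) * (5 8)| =|(0 1 4 9 8 7)| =6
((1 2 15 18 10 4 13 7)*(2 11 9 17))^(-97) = (1 9 2 18 4 7 11 17 15 10 13)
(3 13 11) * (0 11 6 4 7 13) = (0 11 3)(4 7 13 6) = [11, 1, 2, 0, 7, 5, 4, 13, 8, 9, 10, 3, 12, 6]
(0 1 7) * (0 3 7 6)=(0 1 6)(3 7)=[1, 6, 2, 7, 4, 5, 0, 3]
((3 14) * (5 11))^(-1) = (3 14)(5 11)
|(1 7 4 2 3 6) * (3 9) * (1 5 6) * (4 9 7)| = 6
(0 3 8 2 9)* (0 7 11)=(0 3 8 2 9 7 11)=[3, 1, 9, 8, 4, 5, 6, 11, 2, 7, 10, 0]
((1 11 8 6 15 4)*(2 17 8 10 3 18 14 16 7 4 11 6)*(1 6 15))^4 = (1 3 7 15 18 4 11 14 6 10 16)(2 17 8)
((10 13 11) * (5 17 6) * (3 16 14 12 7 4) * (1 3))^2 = (1 16 12 4 3 14 7)(5 6 17)(10 11 13)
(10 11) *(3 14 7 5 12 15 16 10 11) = (3 14 7 5 12 15 16 10) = [0, 1, 2, 14, 4, 12, 6, 5, 8, 9, 3, 11, 15, 13, 7, 16, 10]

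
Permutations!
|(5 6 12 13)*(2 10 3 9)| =4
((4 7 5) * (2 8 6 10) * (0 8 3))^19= (0 8 6 10 2 3)(4 7 5)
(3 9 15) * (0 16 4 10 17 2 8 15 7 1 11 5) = [16, 11, 8, 9, 10, 0, 6, 1, 15, 7, 17, 5, 12, 13, 14, 3, 4, 2] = (0 16 4 10 17 2 8 15 3 9 7 1 11 5)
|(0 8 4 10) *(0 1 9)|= |(0 8 4 10 1 9)|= 6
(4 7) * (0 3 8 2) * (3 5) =(0 5 3 8 2)(4 7) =[5, 1, 0, 8, 7, 3, 6, 4, 2]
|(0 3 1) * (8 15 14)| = |(0 3 1)(8 15 14)| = 3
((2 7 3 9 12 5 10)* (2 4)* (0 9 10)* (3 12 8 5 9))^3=((0 3 10 4 2 7 12 9 8 5))^3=(0 4 12 5 10 7 8 3 2 9)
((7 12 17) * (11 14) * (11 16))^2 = (7 17 12)(11 16 14)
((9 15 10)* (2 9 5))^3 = ((2 9 15 10 5))^3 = (2 10 9 5 15)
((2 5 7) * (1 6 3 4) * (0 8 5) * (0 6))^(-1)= (0 1 4 3 6 2 7 5 8)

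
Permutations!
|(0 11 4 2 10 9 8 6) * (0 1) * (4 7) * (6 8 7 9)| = |(0 11 9 7 4 2 10 6 1)| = 9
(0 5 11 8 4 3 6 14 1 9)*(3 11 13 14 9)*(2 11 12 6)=(0 5 13 14 1 3 2 11 8 4 12 6 9)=[5, 3, 11, 2, 12, 13, 9, 7, 4, 0, 10, 8, 6, 14, 1]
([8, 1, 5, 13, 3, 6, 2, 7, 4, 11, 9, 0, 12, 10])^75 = [3, 1, 2, 9, 10, 5, 6, 7, 13, 8, 0, 4, 12, 11]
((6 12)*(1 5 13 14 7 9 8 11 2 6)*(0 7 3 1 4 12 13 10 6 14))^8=(0 1 8 6 14 7 5 11 13 3 9 10 2)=((0 7 9 8 11 2 14 3 1 5 10 6 13)(4 12))^8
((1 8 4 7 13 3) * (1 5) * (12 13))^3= (1 7 3 8 12 5 4 13)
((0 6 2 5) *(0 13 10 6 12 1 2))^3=((0 12 1 2 5 13 10 6))^3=(0 2 10 12 5 6 1 13)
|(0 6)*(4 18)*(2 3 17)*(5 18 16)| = 12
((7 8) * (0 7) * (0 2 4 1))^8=(0 8 4)(1 7 2)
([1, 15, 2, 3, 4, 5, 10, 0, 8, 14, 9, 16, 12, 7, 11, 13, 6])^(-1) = [7, 0, 2, 3, 4, 5, 16, 13, 8, 10, 6, 14, 12, 15, 9, 1, 11]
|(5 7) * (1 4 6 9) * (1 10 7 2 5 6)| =|(1 4)(2 5)(6 9 10 7)| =4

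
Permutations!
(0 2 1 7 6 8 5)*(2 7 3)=[7, 3, 1, 2, 4, 0, 8, 6, 5]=(0 7 6 8 5)(1 3 2)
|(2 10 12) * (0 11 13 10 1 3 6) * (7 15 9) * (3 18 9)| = 13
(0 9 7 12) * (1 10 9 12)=(0 12)(1 10 9 7)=[12, 10, 2, 3, 4, 5, 6, 1, 8, 7, 9, 11, 0]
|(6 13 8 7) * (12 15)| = 4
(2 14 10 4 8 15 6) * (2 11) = (2 14 10 4 8 15 6 11) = [0, 1, 14, 3, 8, 5, 11, 7, 15, 9, 4, 2, 12, 13, 10, 6]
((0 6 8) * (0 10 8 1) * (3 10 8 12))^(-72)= (12)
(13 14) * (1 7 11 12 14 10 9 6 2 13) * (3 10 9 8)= (1 7 11 12 14)(2 13 9 6)(3 10 8)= [0, 7, 13, 10, 4, 5, 2, 11, 3, 6, 8, 12, 14, 9, 1]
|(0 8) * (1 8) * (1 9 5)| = 5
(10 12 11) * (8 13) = (8 13)(10 12 11) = [0, 1, 2, 3, 4, 5, 6, 7, 13, 9, 12, 10, 11, 8]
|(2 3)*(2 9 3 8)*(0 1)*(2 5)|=|(0 1)(2 8 5)(3 9)|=6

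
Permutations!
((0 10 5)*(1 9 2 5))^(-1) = (0 5 2 9 1 10)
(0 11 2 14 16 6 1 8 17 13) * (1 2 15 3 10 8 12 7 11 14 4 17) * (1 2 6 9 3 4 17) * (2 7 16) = (0 14 2 17 13)(1 12 16 9 3 10 8 7 11 15 4) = [14, 12, 17, 10, 1, 5, 6, 11, 7, 3, 8, 15, 16, 0, 2, 4, 9, 13]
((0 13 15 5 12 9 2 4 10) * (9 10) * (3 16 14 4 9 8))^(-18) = (3 14 8 16 4) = ((0 13 15 5 12 10)(2 9)(3 16 14 4 8))^(-18)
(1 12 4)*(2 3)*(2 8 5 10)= (1 12 4)(2 3 8 5 10)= [0, 12, 3, 8, 1, 10, 6, 7, 5, 9, 2, 11, 4]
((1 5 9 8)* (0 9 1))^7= ((0 9 8)(1 5))^7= (0 9 8)(1 5)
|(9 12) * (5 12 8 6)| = 5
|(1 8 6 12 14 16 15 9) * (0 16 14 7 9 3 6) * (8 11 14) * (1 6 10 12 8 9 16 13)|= |(0 13 1 11 14 9 6 8)(3 10 12 7 16 15)|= 24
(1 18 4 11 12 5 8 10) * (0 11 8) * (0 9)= [11, 18, 2, 3, 8, 9, 6, 7, 10, 0, 1, 12, 5, 13, 14, 15, 16, 17, 4]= (0 11 12 5 9)(1 18 4 8 10)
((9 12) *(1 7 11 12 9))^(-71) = (1 7 11 12)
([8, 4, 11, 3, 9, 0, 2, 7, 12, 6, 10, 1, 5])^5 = [8, 11, 6, 3, 1, 0, 9, 7, 12, 4, 10, 2, 5]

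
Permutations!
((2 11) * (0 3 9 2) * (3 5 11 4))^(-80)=((0 5 11)(2 4 3 9))^(-80)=(0 5 11)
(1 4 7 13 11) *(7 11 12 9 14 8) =(1 4 11)(7 13 12 9 14 8) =[0, 4, 2, 3, 11, 5, 6, 13, 7, 14, 10, 1, 9, 12, 8]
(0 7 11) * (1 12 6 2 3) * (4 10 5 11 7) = (0 4 10 5 11)(1 12 6 2 3) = [4, 12, 3, 1, 10, 11, 2, 7, 8, 9, 5, 0, 6]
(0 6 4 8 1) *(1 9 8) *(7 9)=(0 6 4 1)(7 9 8)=[6, 0, 2, 3, 1, 5, 4, 9, 7, 8]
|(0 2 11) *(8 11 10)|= |(0 2 10 8 11)|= 5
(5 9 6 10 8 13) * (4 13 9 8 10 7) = (4 13 5 8 9 6 7) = [0, 1, 2, 3, 13, 8, 7, 4, 9, 6, 10, 11, 12, 5]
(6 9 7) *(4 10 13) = (4 10 13)(6 9 7) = [0, 1, 2, 3, 10, 5, 9, 6, 8, 7, 13, 11, 12, 4]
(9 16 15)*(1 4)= (1 4)(9 16 15)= [0, 4, 2, 3, 1, 5, 6, 7, 8, 16, 10, 11, 12, 13, 14, 9, 15]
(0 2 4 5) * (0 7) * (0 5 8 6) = (0 2 4 8 6)(5 7) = [2, 1, 4, 3, 8, 7, 0, 5, 6]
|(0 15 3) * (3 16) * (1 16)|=5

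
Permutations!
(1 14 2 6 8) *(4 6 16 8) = (1 14 2 16 8)(4 6) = [0, 14, 16, 3, 6, 5, 4, 7, 1, 9, 10, 11, 12, 13, 2, 15, 8]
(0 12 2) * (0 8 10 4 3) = (0 12 2 8 10 4 3) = [12, 1, 8, 0, 3, 5, 6, 7, 10, 9, 4, 11, 2]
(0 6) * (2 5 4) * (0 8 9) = [6, 1, 5, 3, 2, 4, 8, 7, 9, 0] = (0 6 8 9)(2 5 4)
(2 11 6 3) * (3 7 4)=(2 11 6 7 4 3)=[0, 1, 11, 2, 3, 5, 7, 4, 8, 9, 10, 6]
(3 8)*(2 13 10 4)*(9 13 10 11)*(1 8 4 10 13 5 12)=(1 8 3 4 2 13 11 9 5 12)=[0, 8, 13, 4, 2, 12, 6, 7, 3, 5, 10, 9, 1, 11]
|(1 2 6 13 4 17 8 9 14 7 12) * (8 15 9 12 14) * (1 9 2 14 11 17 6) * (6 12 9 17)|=22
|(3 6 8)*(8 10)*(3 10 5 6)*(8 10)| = |(10)(5 6)| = 2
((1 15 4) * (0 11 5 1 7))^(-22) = ((0 11 5 1 15 4 7))^(-22) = (0 7 4 15 1 5 11)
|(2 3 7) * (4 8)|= |(2 3 7)(4 8)|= 6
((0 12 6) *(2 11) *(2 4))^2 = ((0 12 6)(2 11 4))^2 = (0 6 12)(2 4 11)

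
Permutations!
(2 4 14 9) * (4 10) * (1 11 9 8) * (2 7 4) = (1 11 9 7 4 14 8)(2 10) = [0, 11, 10, 3, 14, 5, 6, 4, 1, 7, 2, 9, 12, 13, 8]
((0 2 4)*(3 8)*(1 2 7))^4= ((0 7 1 2 4)(3 8))^4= (8)(0 4 2 1 7)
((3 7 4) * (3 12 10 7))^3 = (4 7 10 12)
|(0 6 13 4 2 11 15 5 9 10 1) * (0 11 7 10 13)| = 10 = |(0 6)(1 11 15 5 9 13 4 2 7 10)|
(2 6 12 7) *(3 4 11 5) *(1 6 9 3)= (1 6 12 7 2 9 3 4 11 5)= [0, 6, 9, 4, 11, 1, 12, 2, 8, 3, 10, 5, 7]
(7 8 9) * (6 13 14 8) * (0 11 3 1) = (0 11 3 1)(6 13 14 8 9 7) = [11, 0, 2, 1, 4, 5, 13, 6, 9, 7, 10, 3, 12, 14, 8]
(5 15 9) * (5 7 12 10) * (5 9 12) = (5 15 12 10 9 7) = [0, 1, 2, 3, 4, 15, 6, 5, 8, 7, 9, 11, 10, 13, 14, 12]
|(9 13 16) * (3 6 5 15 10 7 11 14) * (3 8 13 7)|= 35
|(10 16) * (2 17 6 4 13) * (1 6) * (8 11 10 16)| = 6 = |(1 6 4 13 2 17)(8 11 10)|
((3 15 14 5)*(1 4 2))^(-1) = ((1 4 2)(3 15 14 5))^(-1) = (1 2 4)(3 5 14 15)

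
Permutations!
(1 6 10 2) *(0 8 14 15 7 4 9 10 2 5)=(0 8 14 15 7 4 9 10 5)(1 6 2)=[8, 6, 1, 3, 9, 0, 2, 4, 14, 10, 5, 11, 12, 13, 15, 7]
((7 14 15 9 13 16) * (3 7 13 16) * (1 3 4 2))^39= (1 2 4 13 16 9 15 14 7 3)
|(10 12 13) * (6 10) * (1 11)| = |(1 11)(6 10 12 13)| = 4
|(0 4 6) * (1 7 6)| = 5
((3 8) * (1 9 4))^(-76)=(1 4 9)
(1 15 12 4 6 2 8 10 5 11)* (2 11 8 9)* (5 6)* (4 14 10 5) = (1 15 12 14 10 6 11)(2 9)(5 8) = [0, 15, 9, 3, 4, 8, 11, 7, 5, 2, 6, 1, 14, 13, 10, 12]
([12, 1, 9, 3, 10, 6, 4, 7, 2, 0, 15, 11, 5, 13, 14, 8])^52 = (0 5 4 15 2)(6 10 8 9 12)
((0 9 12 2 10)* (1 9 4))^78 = (0 4 1 9 12 2 10) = ((0 4 1 9 12 2 10))^78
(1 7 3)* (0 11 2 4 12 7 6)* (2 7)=(0 11 7 3 1 6)(2 4 12)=[11, 6, 4, 1, 12, 5, 0, 3, 8, 9, 10, 7, 2]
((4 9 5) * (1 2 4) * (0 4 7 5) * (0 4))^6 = (9)(1 7)(2 5)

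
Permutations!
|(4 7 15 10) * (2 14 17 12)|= 4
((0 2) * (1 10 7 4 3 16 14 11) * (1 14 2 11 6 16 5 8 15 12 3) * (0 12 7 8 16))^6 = ((0 11 14 6)(1 10 8 15 7 4)(2 12 3 5 16))^6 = (0 14)(2 12 3 5 16)(6 11)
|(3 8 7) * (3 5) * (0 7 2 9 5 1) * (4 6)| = 30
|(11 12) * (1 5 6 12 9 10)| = 7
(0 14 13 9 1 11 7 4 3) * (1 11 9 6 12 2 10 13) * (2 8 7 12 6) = (0 14 1 9 11 12 8 7 4 3)(2 10 13) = [14, 9, 10, 0, 3, 5, 6, 4, 7, 11, 13, 12, 8, 2, 1]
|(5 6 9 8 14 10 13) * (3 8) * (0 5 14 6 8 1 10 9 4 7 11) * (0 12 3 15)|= 15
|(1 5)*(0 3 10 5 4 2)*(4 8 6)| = 9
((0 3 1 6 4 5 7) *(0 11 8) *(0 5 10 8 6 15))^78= (0 1)(3 15)(4 10 8 5 7 11 6)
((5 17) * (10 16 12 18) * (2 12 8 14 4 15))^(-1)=(2 15 4 14 8 16 10 18 12)(5 17)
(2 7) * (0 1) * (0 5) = [1, 5, 7, 3, 4, 0, 6, 2] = (0 1 5)(2 7)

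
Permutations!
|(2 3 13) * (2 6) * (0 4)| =4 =|(0 4)(2 3 13 6)|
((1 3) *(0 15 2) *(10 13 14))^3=((0 15 2)(1 3)(10 13 14))^3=(15)(1 3)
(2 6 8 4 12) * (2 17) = (2 6 8 4 12 17) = [0, 1, 6, 3, 12, 5, 8, 7, 4, 9, 10, 11, 17, 13, 14, 15, 16, 2]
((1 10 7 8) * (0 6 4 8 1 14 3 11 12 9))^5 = (0 3 6 11 4 12 8 9 14)(1 7 10)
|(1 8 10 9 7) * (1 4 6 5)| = 8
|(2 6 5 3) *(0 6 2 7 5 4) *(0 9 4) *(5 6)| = |(0 5 3 7 6)(4 9)| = 10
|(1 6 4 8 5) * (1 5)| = 4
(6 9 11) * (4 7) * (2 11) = (2 11 6 9)(4 7) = [0, 1, 11, 3, 7, 5, 9, 4, 8, 2, 10, 6]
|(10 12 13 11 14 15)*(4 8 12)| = 8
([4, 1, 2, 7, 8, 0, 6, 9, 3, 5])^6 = [5, 1, 2, 8, 0, 9, 6, 3, 4, 7]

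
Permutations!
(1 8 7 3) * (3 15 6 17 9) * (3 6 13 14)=(1 8 7 15 13 14 3)(6 17 9)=[0, 8, 2, 1, 4, 5, 17, 15, 7, 6, 10, 11, 12, 14, 3, 13, 16, 9]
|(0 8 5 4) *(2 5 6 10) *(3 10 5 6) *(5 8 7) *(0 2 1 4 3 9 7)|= 10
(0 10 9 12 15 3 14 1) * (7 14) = [10, 0, 2, 7, 4, 5, 6, 14, 8, 12, 9, 11, 15, 13, 1, 3] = (0 10 9 12 15 3 7 14 1)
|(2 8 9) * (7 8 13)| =5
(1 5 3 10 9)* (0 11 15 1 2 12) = (0 11 15 1 5 3 10 9 2 12) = [11, 5, 12, 10, 4, 3, 6, 7, 8, 2, 9, 15, 0, 13, 14, 1]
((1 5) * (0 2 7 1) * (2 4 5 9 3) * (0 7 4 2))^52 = (0 7)(1 2)(3 5)(4 9)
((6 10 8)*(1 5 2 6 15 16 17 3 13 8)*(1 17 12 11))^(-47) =(1 17 16 2 13 11 10 15 5 3 12 6 8)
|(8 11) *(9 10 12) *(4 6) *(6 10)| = 10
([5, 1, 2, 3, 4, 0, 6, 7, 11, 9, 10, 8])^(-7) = (0 5)(8 11)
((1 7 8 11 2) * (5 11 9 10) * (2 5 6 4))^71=((1 7 8 9 10 6 4 2)(5 11))^71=(1 2 4 6 10 9 8 7)(5 11)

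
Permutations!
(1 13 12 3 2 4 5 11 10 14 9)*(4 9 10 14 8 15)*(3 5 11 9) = (1 13 12 5 9)(2 3)(4 11 14 10 8 15) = [0, 13, 3, 2, 11, 9, 6, 7, 15, 1, 8, 14, 5, 12, 10, 4]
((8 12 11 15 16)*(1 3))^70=(16)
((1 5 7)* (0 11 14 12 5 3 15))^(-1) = (0 15 3 1 7 5 12 14 11)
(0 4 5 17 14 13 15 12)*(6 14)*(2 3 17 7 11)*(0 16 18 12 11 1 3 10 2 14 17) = (0 4 5 7 1 3)(2 10)(6 17)(11 14 13 15)(12 16 18) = [4, 3, 10, 0, 5, 7, 17, 1, 8, 9, 2, 14, 16, 15, 13, 11, 18, 6, 12]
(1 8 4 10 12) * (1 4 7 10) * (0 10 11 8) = [10, 0, 2, 3, 1, 5, 6, 11, 7, 9, 12, 8, 4] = (0 10 12 4 1)(7 11 8)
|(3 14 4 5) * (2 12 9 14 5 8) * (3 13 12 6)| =|(2 6 3 5 13 12 9 14 4 8)| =10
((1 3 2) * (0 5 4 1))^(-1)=((0 5 4 1 3 2))^(-1)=(0 2 3 1 4 5)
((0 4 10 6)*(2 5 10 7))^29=((0 4 7 2 5 10 6))^29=(0 4 7 2 5 10 6)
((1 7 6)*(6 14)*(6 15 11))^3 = (1 15)(6 14)(7 11)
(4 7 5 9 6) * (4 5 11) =(4 7 11)(5 9 6) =[0, 1, 2, 3, 7, 9, 5, 11, 8, 6, 10, 4]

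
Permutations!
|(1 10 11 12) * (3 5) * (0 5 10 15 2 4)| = 10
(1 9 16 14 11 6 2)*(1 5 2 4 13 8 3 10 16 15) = (1 9 15)(2 5)(3 10 16 14 11 6 4 13 8) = [0, 9, 5, 10, 13, 2, 4, 7, 3, 15, 16, 6, 12, 8, 11, 1, 14]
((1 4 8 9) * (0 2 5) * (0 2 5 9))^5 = (0 4 9 5 8 1 2)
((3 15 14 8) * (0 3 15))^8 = (8 14 15) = ((0 3)(8 15 14))^8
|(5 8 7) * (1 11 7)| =5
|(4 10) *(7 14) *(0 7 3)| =|(0 7 14 3)(4 10)| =4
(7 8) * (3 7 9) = (3 7 8 9) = [0, 1, 2, 7, 4, 5, 6, 8, 9, 3]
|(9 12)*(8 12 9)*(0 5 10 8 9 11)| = |(0 5 10 8 12 9 11)| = 7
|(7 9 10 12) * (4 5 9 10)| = |(4 5 9)(7 10 12)| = 3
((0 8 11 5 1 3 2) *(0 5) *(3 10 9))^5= ((0 8 11)(1 10 9 3 2 5))^5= (0 11 8)(1 5 2 3 9 10)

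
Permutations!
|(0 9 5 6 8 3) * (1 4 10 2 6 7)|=11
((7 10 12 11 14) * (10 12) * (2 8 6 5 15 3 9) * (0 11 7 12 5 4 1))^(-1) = (0 1 4 6 8 2 9 3 15 5 7 12 14 11)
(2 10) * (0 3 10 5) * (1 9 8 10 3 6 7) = (0 6 7 1 9 8 10 2 5) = [6, 9, 5, 3, 4, 0, 7, 1, 10, 8, 2]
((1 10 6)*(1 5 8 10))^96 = (10)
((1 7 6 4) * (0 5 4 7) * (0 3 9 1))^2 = ((0 5 4)(1 3 9)(6 7))^2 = (0 4 5)(1 9 3)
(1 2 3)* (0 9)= (0 9)(1 2 3)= [9, 2, 3, 1, 4, 5, 6, 7, 8, 0]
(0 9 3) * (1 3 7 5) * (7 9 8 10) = [8, 3, 2, 0, 4, 1, 6, 5, 10, 9, 7] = (0 8 10 7 5 1 3)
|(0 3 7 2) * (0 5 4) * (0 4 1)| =6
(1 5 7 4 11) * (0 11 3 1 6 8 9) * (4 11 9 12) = [9, 5, 2, 1, 3, 7, 8, 11, 12, 0, 10, 6, 4] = (0 9)(1 5 7 11 6 8 12 4 3)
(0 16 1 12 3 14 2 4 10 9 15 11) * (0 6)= [16, 12, 4, 14, 10, 5, 0, 7, 8, 15, 9, 6, 3, 13, 2, 11, 1]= (0 16 1 12 3 14 2 4 10 9 15 11 6)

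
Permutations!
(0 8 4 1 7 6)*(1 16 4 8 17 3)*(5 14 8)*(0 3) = (0 17)(1 7 6 3)(4 16)(5 14 8) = [17, 7, 2, 1, 16, 14, 3, 6, 5, 9, 10, 11, 12, 13, 8, 15, 4, 0]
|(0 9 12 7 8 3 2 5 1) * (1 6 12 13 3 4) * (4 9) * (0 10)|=|(0 4 1 10)(2 5 6 12 7 8 9 13 3)|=36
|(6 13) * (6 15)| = 3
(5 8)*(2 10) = (2 10)(5 8) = [0, 1, 10, 3, 4, 8, 6, 7, 5, 9, 2]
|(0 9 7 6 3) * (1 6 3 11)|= 12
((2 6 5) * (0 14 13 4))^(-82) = (0 13)(2 5 6)(4 14)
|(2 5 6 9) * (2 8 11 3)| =|(2 5 6 9 8 11 3)| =7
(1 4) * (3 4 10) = (1 10 3 4) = [0, 10, 2, 4, 1, 5, 6, 7, 8, 9, 3]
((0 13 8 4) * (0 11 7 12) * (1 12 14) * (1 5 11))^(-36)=(14)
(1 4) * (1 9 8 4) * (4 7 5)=(4 9 8 7 5)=[0, 1, 2, 3, 9, 4, 6, 5, 7, 8]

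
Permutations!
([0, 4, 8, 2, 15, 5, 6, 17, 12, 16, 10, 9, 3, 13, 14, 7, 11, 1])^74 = [0, 17, 12, 8, 1, 5, 6, 15, 3, 11, 10, 16, 2, 13, 14, 4, 9, 7]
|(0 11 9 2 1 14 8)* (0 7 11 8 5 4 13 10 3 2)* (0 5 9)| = |(0 8 7 11)(1 14 9 5 4 13 10 3 2)| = 36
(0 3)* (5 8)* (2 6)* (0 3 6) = (0 6 2)(5 8) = [6, 1, 0, 3, 4, 8, 2, 7, 5]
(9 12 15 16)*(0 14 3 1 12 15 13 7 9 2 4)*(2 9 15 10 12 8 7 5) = (0 14 3 1 8 7 15 16 9 10 12 13 5 2 4) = [14, 8, 4, 1, 0, 2, 6, 15, 7, 10, 12, 11, 13, 5, 3, 16, 9]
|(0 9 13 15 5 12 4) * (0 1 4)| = |(0 9 13 15 5 12)(1 4)| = 6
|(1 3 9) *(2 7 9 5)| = |(1 3 5 2 7 9)| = 6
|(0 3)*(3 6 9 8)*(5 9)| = |(0 6 5 9 8 3)| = 6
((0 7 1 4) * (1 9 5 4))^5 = ((0 7 9 5 4))^5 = (9)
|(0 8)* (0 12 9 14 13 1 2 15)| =|(0 8 12 9 14 13 1 2 15)| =9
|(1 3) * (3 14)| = 3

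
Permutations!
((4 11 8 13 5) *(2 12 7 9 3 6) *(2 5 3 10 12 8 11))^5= (2 5 3 8 4 6 13)(7 9 10 12)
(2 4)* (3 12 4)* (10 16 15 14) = (2 3 12 4)(10 16 15 14) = [0, 1, 3, 12, 2, 5, 6, 7, 8, 9, 16, 11, 4, 13, 10, 14, 15]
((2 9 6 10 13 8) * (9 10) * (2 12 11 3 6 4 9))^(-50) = (2 3 12 13)(6 11 8 10)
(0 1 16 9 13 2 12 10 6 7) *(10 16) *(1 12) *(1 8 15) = [12, 10, 8, 3, 4, 5, 7, 0, 15, 13, 6, 11, 16, 2, 14, 1, 9] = (0 12 16 9 13 2 8 15 1 10 6 7)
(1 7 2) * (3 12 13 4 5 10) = [0, 7, 1, 12, 5, 10, 6, 2, 8, 9, 3, 11, 13, 4] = (1 7 2)(3 12 13 4 5 10)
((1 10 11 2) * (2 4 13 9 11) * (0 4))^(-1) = ((0 4 13 9 11)(1 10 2))^(-1) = (0 11 9 13 4)(1 2 10)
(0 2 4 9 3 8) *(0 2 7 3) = (0 7 3 8 2 4 9) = [7, 1, 4, 8, 9, 5, 6, 3, 2, 0]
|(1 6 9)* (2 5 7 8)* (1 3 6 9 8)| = 8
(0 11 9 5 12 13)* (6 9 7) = (0 11 7 6 9 5 12 13) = [11, 1, 2, 3, 4, 12, 9, 6, 8, 5, 10, 7, 13, 0]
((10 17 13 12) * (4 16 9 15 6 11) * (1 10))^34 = (1 12 13 17 10)(4 6 9)(11 15 16)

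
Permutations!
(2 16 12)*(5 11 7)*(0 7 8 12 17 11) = [7, 1, 16, 3, 4, 0, 6, 5, 12, 9, 10, 8, 2, 13, 14, 15, 17, 11] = (0 7 5)(2 16 17 11 8 12)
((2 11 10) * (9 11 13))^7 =(2 9 10 13 11)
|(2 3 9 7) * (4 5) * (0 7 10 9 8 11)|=6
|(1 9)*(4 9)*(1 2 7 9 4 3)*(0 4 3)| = |(0 4 3 1)(2 7 9)| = 12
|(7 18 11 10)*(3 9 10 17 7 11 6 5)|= 9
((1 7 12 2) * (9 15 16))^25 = ((1 7 12 2)(9 15 16))^25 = (1 7 12 2)(9 15 16)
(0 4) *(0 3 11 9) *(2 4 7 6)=(0 7 6 2 4 3 11 9)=[7, 1, 4, 11, 3, 5, 2, 6, 8, 0, 10, 9]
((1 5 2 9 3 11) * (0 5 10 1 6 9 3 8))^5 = (0 6 2 8 11 5 9 3)(1 10)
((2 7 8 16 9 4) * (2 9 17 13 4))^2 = (2 8 17 4)(7 16 13 9)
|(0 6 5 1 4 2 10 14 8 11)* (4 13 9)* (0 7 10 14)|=13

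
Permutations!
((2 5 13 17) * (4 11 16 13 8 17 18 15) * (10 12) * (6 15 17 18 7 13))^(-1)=(2 17 18 8 5)(4 15 6 16 11)(7 13)(10 12)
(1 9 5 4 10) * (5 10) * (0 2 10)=[2, 9, 10, 3, 5, 4, 6, 7, 8, 0, 1]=(0 2 10 1 9)(4 5)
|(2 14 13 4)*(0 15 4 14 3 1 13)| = |(0 15 4 2 3 1 13 14)| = 8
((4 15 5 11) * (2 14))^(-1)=(2 14)(4 11 5 15)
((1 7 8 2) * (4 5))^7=((1 7 8 2)(4 5))^7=(1 2 8 7)(4 5)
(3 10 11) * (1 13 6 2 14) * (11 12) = (1 13 6 2 14)(3 10 12 11) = [0, 13, 14, 10, 4, 5, 2, 7, 8, 9, 12, 3, 11, 6, 1]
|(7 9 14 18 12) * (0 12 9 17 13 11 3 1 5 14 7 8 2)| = |(0 12 8 2)(1 5 14 18 9 7 17 13 11 3)| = 20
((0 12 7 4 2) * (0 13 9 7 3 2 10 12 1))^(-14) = (2 9 4 12)(3 13 7 10)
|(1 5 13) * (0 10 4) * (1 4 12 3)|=|(0 10 12 3 1 5 13 4)|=8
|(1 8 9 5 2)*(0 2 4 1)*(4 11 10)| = 14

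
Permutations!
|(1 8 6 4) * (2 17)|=4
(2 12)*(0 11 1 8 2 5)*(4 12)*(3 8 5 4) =(0 11 1 5)(2 3 8)(4 12) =[11, 5, 3, 8, 12, 0, 6, 7, 2, 9, 10, 1, 4]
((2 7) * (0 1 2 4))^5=((0 1 2 7 4))^5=(7)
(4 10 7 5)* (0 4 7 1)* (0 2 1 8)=[4, 2, 1, 3, 10, 7, 6, 5, 0, 9, 8]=(0 4 10 8)(1 2)(5 7)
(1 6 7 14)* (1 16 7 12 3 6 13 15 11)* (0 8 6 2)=[8, 13, 0, 2, 4, 5, 12, 14, 6, 9, 10, 1, 3, 15, 16, 11, 7]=(0 8 6 12 3 2)(1 13 15 11)(7 14 16)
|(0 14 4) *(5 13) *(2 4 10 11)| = |(0 14 10 11 2 4)(5 13)| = 6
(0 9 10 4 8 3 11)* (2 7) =[9, 1, 7, 11, 8, 5, 6, 2, 3, 10, 4, 0] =(0 9 10 4 8 3 11)(2 7)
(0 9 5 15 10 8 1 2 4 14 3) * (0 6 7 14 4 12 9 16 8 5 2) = [16, 0, 12, 6, 4, 15, 7, 14, 1, 2, 5, 11, 9, 13, 3, 10, 8] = (0 16 8 1)(2 12 9)(3 6 7 14)(5 15 10)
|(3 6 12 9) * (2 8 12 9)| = |(2 8 12)(3 6 9)| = 3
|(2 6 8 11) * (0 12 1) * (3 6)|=|(0 12 1)(2 3 6 8 11)|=15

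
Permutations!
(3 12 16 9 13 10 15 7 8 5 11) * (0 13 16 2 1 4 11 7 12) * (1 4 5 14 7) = (0 13 10 15 12 2 4 11 3)(1 5)(7 8 14)(9 16) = [13, 5, 4, 0, 11, 1, 6, 8, 14, 16, 15, 3, 2, 10, 7, 12, 9]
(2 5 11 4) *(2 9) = (2 5 11 4 9) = [0, 1, 5, 3, 9, 11, 6, 7, 8, 2, 10, 4]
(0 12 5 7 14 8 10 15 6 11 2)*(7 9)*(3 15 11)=[12, 1, 0, 15, 4, 9, 3, 14, 10, 7, 11, 2, 5, 13, 8, 6]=(0 12 5 9 7 14 8 10 11 2)(3 15 6)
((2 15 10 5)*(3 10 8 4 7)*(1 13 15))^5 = (1 7)(2 4)(3 13)(5 8)(10 15)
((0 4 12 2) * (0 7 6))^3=(0 2)(4 7)(6 12)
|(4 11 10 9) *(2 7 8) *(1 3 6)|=12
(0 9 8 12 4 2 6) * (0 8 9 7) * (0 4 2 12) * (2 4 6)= (0 7 6 8)(4 12)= [7, 1, 2, 3, 12, 5, 8, 6, 0, 9, 10, 11, 4]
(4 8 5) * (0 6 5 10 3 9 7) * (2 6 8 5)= (0 8 10 3 9 7)(2 6)(4 5)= [8, 1, 6, 9, 5, 4, 2, 0, 10, 7, 3]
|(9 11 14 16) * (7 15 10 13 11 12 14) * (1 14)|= |(1 14 16 9 12)(7 15 10 13 11)|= 5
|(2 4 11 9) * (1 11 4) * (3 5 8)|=12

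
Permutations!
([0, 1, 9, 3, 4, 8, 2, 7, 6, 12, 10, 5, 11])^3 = (2 11 6 12 8 9 5)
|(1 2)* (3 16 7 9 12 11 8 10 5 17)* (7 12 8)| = 10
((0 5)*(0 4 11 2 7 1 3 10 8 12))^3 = (0 11 1 8 5 2 3 12 4 7 10)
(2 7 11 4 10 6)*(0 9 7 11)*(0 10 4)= (0 9 7 10 6 2 11)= [9, 1, 11, 3, 4, 5, 2, 10, 8, 7, 6, 0]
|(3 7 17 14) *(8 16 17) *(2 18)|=|(2 18)(3 7 8 16 17 14)|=6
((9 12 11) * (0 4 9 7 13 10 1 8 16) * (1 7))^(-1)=(0 16 8 1 11 12 9 4)(7 10 13)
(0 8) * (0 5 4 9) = [8, 1, 2, 3, 9, 4, 6, 7, 5, 0] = (0 8 5 4 9)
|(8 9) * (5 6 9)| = 4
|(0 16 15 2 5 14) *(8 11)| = |(0 16 15 2 5 14)(8 11)| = 6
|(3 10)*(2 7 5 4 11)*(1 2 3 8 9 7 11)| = |(1 2 11 3 10 8 9 7 5 4)| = 10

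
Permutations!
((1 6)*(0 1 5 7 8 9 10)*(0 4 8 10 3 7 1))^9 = ((1 6 5)(3 7 10 4 8 9))^9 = (3 4)(7 8)(9 10)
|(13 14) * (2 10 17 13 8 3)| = 7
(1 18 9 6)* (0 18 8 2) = (0 18 9 6 1 8 2) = [18, 8, 0, 3, 4, 5, 1, 7, 2, 6, 10, 11, 12, 13, 14, 15, 16, 17, 9]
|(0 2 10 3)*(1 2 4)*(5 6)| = |(0 4 1 2 10 3)(5 6)| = 6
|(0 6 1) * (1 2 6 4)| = 6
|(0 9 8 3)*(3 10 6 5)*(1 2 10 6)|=6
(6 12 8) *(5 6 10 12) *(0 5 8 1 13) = (0 5 6 8 10 12 1 13) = [5, 13, 2, 3, 4, 6, 8, 7, 10, 9, 12, 11, 1, 0]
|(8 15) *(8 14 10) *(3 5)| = 4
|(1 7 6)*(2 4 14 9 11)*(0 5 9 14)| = 6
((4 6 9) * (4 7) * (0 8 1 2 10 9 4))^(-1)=((0 8 1 2 10 9 7)(4 6))^(-1)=(0 7 9 10 2 1 8)(4 6)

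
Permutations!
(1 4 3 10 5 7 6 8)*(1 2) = (1 4 3 10 5 7 6 8 2) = [0, 4, 1, 10, 3, 7, 8, 6, 2, 9, 5]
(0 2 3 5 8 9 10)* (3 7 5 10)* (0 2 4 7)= (0 4 7 5 8 9 3 10 2)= [4, 1, 0, 10, 7, 8, 6, 5, 9, 3, 2]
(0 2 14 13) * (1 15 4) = [2, 15, 14, 3, 1, 5, 6, 7, 8, 9, 10, 11, 12, 0, 13, 4] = (0 2 14 13)(1 15 4)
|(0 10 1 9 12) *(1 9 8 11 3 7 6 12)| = |(0 10 9 1 8 11 3 7 6 12)| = 10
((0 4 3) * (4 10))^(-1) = (0 3 4 10)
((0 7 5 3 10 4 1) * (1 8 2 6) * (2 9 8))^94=((0 7 5 3 10 4 2 6 1)(8 9))^94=(0 10 1 3 6 5 2 7 4)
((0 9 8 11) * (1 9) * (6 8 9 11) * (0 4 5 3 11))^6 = (3 4)(5 11)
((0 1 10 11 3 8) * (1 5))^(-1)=(0 8 3 11 10 1 5)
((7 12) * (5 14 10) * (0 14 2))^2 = (0 10 2 14 5)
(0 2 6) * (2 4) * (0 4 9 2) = (0 9 2 6 4) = [9, 1, 6, 3, 0, 5, 4, 7, 8, 2]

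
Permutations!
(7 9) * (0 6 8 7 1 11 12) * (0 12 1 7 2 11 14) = (0 6 8 2 11 1 14)(7 9) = [6, 14, 11, 3, 4, 5, 8, 9, 2, 7, 10, 1, 12, 13, 0]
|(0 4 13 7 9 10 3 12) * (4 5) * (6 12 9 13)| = |(0 5 4 6 12)(3 9 10)(7 13)| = 30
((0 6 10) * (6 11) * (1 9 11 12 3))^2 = (0 3 9 6)(1 11 10 12) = ((0 12 3 1 9 11 6 10))^2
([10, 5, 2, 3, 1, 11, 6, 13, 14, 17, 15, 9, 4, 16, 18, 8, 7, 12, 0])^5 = [18, 12, 2, 3, 17, 4, 6, 16, 15, 5, 0, 1, 9, 7, 8, 10, 13, 11, 14]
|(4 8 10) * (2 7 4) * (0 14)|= 10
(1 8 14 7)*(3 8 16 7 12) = (1 16 7)(3 8 14 12) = [0, 16, 2, 8, 4, 5, 6, 1, 14, 9, 10, 11, 3, 13, 12, 15, 7]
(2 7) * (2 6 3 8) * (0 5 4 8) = (0 5 4 8 2 7 6 3) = [5, 1, 7, 0, 8, 4, 3, 6, 2]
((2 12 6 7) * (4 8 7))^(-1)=(2 7 8 4 6 12)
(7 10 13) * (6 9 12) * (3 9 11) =(3 9 12 6 11)(7 10 13) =[0, 1, 2, 9, 4, 5, 11, 10, 8, 12, 13, 3, 6, 7]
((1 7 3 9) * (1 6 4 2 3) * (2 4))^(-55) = (1 7)(2 3 9 6)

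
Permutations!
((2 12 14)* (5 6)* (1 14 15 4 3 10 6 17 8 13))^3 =((1 14 2 12 15 4 3 10 6 5 17 8 13))^3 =(1 12 3 5 13 2 4 6 8 14 15 10 17)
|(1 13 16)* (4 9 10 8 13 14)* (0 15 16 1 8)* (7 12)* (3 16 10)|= |(0 15 10)(1 14 4 9 3 16 8 13)(7 12)|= 24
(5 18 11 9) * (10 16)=(5 18 11 9)(10 16)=[0, 1, 2, 3, 4, 18, 6, 7, 8, 5, 16, 9, 12, 13, 14, 15, 10, 17, 11]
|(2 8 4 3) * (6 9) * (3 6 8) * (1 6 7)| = 6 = |(1 6 9 8 4 7)(2 3)|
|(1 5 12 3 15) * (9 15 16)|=|(1 5 12 3 16 9 15)|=7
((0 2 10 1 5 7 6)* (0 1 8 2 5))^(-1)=((0 5 7 6 1)(2 10 8))^(-1)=(0 1 6 7 5)(2 8 10)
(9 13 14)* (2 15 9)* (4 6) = (2 15 9 13 14)(4 6) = [0, 1, 15, 3, 6, 5, 4, 7, 8, 13, 10, 11, 12, 14, 2, 9]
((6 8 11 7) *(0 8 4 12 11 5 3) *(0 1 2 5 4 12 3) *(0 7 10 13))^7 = ((0 8 4 3 1 2 5 7 6 12 11 10 13))^7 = (0 7 8 6 4 12 3 11 1 10 2 13 5)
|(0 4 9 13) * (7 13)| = |(0 4 9 7 13)| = 5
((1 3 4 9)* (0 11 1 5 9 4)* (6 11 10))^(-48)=(11)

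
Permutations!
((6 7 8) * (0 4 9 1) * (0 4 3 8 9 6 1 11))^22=(0 4 11 1 9 8 7 3 6)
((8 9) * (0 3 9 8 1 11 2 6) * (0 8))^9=((0 3 9 1 11 2 6 8))^9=(0 3 9 1 11 2 6 8)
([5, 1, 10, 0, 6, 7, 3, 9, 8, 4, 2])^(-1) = (0 3 6 4 9 7 5)(2 10)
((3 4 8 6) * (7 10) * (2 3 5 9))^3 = (2 8 9 4 5 3 6)(7 10)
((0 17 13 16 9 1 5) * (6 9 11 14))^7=(0 9 11 17 1 14 13 5 6 16)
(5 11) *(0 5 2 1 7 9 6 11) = (0 5)(1 7 9 6 11 2) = [5, 7, 1, 3, 4, 0, 11, 9, 8, 6, 10, 2]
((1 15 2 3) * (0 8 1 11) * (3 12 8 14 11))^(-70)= ((0 14 11)(1 15 2 12 8))^(-70)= (15)(0 11 14)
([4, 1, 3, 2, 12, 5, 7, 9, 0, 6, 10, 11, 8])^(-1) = (0 8 12 4)(2 3)(6 9 7)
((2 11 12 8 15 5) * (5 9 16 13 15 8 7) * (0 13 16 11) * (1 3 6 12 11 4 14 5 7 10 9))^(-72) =(16)(0 12 2 6 5 3 14 1 4 15 9 13 10) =((16)(0 13 15 1 3 6 12 10 9 4 14 5 2))^(-72)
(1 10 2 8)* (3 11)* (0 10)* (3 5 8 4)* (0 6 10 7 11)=(0 7 11 5 8 1 6 10 2 4 3)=[7, 6, 4, 0, 3, 8, 10, 11, 1, 9, 2, 5]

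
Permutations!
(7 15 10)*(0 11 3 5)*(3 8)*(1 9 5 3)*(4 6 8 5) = (0 11 5)(1 9 4 6 8)(7 15 10) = [11, 9, 2, 3, 6, 0, 8, 15, 1, 4, 7, 5, 12, 13, 14, 10]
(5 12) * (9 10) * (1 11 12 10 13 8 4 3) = (1 11 12 5 10 9 13 8 4 3) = [0, 11, 2, 1, 3, 10, 6, 7, 4, 13, 9, 12, 5, 8]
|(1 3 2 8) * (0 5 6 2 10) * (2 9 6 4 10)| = |(0 5 4 10)(1 3 2 8)(6 9)| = 4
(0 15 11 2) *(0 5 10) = (0 15 11 2 5 10) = [15, 1, 5, 3, 4, 10, 6, 7, 8, 9, 0, 2, 12, 13, 14, 11]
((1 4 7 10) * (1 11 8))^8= (1 7 11)(4 10 8)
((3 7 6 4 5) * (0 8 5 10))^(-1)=((0 8 5 3 7 6 4 10))^(-1)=(0 10 4 6 7 3 5 8)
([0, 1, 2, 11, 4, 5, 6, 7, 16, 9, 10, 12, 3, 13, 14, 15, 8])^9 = (8 16)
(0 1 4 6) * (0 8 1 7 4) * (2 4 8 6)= (0 7 8 1)(2 4)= [7, 0, 4, 3, 2, 5, 6, 8, 1]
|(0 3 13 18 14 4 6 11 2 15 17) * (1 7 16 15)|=14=|(0 3 13 18 14 4 6 11 2 1 7 16 15 17)|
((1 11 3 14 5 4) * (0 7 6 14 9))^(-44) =(0 1 6 3 5)(4 7 11 14 9)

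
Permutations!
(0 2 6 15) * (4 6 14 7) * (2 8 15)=[8, 1, 14, 3, 6, 5, 2, 4, 15, 9, 10, 11, 12, 13, 7, 0]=(0 8 15)(2 14 7 4 6)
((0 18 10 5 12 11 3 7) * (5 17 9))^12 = (0 10 9 12 3)(5 11 7 18 17)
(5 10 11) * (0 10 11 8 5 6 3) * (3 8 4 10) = (0 3)(4 10)(5 11 6 8) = [3, 1, 2, 0, 10, 11, 8, 7, 5, 9, 4, 6]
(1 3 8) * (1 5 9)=(1 3 8 5 9)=[0, 3, 2, 8, 4, 9, 6, 7, 5, 1]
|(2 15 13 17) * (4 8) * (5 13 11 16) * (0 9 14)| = 42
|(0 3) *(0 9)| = |(0 3 9)| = 3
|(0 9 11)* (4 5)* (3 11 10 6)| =6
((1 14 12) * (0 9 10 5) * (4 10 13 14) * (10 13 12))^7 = (0 10 13 1 9 5 14 4 12)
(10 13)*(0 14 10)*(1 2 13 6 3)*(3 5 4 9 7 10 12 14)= (0 3 1 2 13)(4 9 7 10 6 5)(12 14)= [3, 2, 13, 1, 9, 4, 5, 10, 8, 7, 6, 11, 14, 0, 12]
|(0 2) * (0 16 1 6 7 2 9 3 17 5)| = |(0 9 3 17 5)(1 6 7 2 16)| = 5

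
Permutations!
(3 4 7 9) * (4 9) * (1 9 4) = (1 9 3 4 7) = [0, 9, 2, 4, 7, 5, 6, 1, 8, 3]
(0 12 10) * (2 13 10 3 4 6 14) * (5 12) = (0 5 12 3 4 6 14 2 13 10) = [5, 1, 13, 4, 6, 12, 14, 7, 8, 9, 0, 11, 3, 10, 2]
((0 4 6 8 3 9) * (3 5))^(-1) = (0 9 3 5 8 6 4)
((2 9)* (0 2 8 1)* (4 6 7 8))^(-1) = ((0 2 9 4 6 7 8 1))^(-1) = (0 1 8 7 6 4 9 2)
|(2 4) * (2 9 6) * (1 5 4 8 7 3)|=9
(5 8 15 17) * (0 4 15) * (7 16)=(0 4 15 17 5 8)(7 16)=[4, 1, 2, 3, 15, 8, 6, 16, 0, 9, 10, 11, 12, 13, 14, 17, 7, 5]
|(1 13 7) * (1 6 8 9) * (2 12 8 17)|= 9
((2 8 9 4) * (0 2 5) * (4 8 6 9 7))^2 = ((0 2 6 9 8 7 4 5))^2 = (0 6 8 4)(2 9 7 5)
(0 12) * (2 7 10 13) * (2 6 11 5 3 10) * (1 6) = (0 12)(1 6 11 5 3 10 13)(2 7) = [12, 6, 7, 10, 4, 3, 11, 2, 8, 9, 13, 5, 0, 1]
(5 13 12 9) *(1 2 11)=(1 2 11)(5 13 12 9)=[0, 2, 11, 3, 4, 13, 6, 7, 8, 5, 10, 1, 9, 12]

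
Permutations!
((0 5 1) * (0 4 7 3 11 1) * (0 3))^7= ((0 5 3 11 1 4 7))^7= (11)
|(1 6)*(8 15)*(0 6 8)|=|(0 6 1 8 15)|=5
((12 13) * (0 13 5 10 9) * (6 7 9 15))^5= ((0 13 12 5 10 15 6 7 9))^5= (0 15 13 6 12 7 5 9 10)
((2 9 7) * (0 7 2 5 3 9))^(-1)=(0 2 9 3 5 7)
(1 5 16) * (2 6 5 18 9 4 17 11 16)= (1 18 9 4 17 11 16)(2 6 5)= [0, 18, 6, 3, 17, 2, 5, 7, 8, 4, 10, 16, 12, 13, 14, 15, 1, 11, 9]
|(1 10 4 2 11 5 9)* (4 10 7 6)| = 8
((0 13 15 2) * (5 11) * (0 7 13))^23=((2 7 13 15)(5 11))^23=(2 15 13 7)(5 11)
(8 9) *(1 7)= (1 7)(8 9)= [0, 7, 2, 3, 4, 5, 6, 1, 9, 8]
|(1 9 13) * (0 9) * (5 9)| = 5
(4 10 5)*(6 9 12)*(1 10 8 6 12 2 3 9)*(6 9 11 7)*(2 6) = (12)(1 10 5 4 8 9 6)(2 3 11 7) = [0, 10, 3, 11, 8, 4, 1, 2, 9, 6, 5, 7, 12]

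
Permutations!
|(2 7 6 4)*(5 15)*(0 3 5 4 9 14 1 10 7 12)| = |(0 3 5 15 4 2 12)(1 10 7 6 9 14)| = 42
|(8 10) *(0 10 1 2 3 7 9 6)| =9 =|(0 10 8 1 2 3 7 9 6)|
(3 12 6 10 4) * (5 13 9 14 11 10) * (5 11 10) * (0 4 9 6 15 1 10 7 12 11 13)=[4, 10, 2, 11, 3, 0, 13, 12, 8, 14, 9, 5, 15, 6, 7, 1]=(0 4 3 11 5)(1 10 9 14 7 12 15)(6 13)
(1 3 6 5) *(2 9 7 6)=(1 3 2 9 7 6 5)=[0, 3, 9, 2, 4, 1, 5, 6, 8, 7]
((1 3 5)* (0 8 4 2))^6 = ((0 8 4 2)(1 3 5))^6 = (0 4)(2 8)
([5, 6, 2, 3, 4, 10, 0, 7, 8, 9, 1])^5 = [0, 1, 2, 3, 4, 5, 6, 7, 8, 9, 10]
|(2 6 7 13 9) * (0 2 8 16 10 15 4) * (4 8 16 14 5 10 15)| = 13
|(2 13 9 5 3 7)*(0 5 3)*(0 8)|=15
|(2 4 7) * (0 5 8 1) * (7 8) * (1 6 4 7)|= 6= |(0 5 1)(2 7)(4 8 6)|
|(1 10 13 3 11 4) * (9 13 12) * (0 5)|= 8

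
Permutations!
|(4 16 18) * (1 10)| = 6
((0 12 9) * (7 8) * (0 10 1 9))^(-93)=((0 12)(1 9 10)(7 8))^(-93)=(0 12)(7 8)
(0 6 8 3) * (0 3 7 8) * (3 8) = (0 6)(3 8 7) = [6, 1, 2, 8, 4, 5, 0, 3, 7]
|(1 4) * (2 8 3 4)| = |(1 2 8 3 4)| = 5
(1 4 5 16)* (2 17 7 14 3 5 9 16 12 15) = [0, 4, 17, 5, 9, 12, 6, 14, 8, 16, 10, 11, 15, 13, 3, 2, 1, 7] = (1 4 9 16)(2 17 7 14 3 5 12 15)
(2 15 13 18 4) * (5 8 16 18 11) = (2 15 13 11 5 8 16 18 4) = [0, 1, 15, 3, 2, 8, 6, 7, 16, 9, 10, 5, 12, 11, 14, 13, 18, 17, 4]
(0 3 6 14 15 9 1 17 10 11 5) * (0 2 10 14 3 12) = [12, 17, 10, 6, 4, 2, 3, 7, 8, 1, 11, 5, 0, 13, 15, 9, 16, 14] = (0 12)(1 17 14 15 9)(2 10 11 5)(3 6)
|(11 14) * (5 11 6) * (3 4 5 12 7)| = 8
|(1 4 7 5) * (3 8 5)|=6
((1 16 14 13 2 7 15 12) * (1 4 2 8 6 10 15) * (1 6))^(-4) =(1 16 14 13 8)(2 10 4 6 12 7 15)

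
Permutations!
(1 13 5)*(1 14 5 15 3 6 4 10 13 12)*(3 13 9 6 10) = (1 12)(3 10 9 6 4)(5 14)(13 15) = [0, 12, 2, 10, 3, 14, 4, 7, 8, 6, 9, 11, 1, 15, 5, 13]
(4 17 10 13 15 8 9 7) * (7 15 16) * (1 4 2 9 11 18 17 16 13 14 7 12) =(1 4 16 12)(2 9 15 8 11 18 17 10 14 7) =[0, 4, 9, 3, 16, 5, 6, 2, 11, 15, 14, 18, 1, 13, 7, 8, 12, 10, 17]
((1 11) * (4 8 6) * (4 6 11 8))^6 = (11)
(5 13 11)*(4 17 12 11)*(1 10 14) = (1 10 14)(4 17 12 11 5 13) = [0, 10, 2, 3, 17, 13, 6, 7, 8, 9, 14, 5, 11, 4, 1, 15, 16, 12]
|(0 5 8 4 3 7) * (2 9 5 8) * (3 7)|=|(0 8 4 7)(2 9 5)|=12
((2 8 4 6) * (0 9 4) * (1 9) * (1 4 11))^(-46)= ((0 4 6 2 8)(1 9 11))^(-46)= (0 8 2 6 4)(1 11 9)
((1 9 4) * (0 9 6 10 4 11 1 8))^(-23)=((0 9 11 1 6 10 4 8))^(-23)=(0 9 11 1 6 10 4 8)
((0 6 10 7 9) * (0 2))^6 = (10)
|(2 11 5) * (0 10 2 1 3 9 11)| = |(0 10 2)(1 3 9 11 5)| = 15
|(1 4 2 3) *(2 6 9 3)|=5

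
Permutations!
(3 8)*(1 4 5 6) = (1 4 5 6)(3 8) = [0, 4, 2, 8, 5, 6, 1, 7, 3]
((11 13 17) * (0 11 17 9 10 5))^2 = (17)(0 13 10)(5 11 9)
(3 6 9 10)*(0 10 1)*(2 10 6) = [6, 0, 10, 2, 4, 5, 9, 7, 8, 1, 3] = (0 6 9 1)(2 10 3)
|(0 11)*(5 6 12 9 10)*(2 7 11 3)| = |(0 3 2 7 11)(5 6 12 9 10)| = 5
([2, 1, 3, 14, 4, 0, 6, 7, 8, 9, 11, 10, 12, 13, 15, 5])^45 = (0 14)(2 15)(3 5)(10 11)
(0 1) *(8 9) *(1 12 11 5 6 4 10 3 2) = (0 12 11 5 6 4 10 3 2 1)(8 9) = [12, 0, 1, 2, 10, 6, 4, 7, 9, 8, 3, 5, 11]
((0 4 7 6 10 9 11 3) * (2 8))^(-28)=((0 4 7 6 10 9 11 3)(2 8))^(-28)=(0 10)(3 6)(4 9)(7 11)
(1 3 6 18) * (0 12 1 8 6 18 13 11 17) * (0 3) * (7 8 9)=(0 12 1)(3 18 9 7 8 6 13 11 17)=[12, 0, 2, 18, 4, 5, 13, 8, 6, 7, 10, 17, 1, 11, 14, 15, 16, 3, 9]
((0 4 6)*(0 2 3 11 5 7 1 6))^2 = ((0 4)(1 6 2 3 11 5 7))^2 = (1 2 11 7 6 3 5)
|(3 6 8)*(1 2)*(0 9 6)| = |(0 9 6 8 3)(1 2)| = 10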